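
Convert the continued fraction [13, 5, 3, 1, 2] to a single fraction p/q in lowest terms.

765/58

Using pₖ = aₖpₖ₋₁ + pₖ₋₂ and qₖ = aₖqₖ₋₁ + qₖ₋₂:
  k=0: a=13, p=13, q=1
  k=1: a=5, p=66, q=5
  k=2: a=3, p=211, q=16
  k=3: a=1, p=277, q=21
  k=4: a=2, p=765, q=58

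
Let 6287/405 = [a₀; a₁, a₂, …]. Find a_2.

6287 = 15·405 + 212   →  a_0 = 15
405 = 1·212 + 193   →  a_1 = 1
212 = 1·193 + 19   →  a_2 = 1

1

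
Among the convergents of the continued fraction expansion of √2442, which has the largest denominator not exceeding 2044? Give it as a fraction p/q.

√2442 = [49; 2, 2, 2, 98, …] (period length 4).
Convergents:
  p_0/q_0 = 49/1
  p_1/q_1 = 99/2
  p_2/q_2 = 247/5
  p_3/q_3 = 593/12
  p_4/q_4 = 58361/1181
  p_5/q_5 = 117315/2374
q_4 = 1181 ≤ 2044 < 2374 = q_5, so the answer is 58361/1181.

58361/1181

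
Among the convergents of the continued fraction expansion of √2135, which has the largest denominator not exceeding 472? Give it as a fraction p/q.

√2135 = [46; 4, 1, 5, 1, 4, 92, …] (period length 6).
Convergents:
  p_0/q_0 = 46/1
  p_1/q_1 = 185/4
  p_2/q_2 = 231/5
  p_3/q_3 = 1340/29
  p_4/q_4 = 1571/34
  p_5/q_5 = 7624/165
  p_6/q_6 = 702979/15214
q_5 = 165 ≤ 472 < 15214 = q_6, so the answer is 7624/165.

7624/165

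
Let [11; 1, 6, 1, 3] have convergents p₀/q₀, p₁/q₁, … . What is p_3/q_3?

95/8

Using pₖ = aₖpₖ₋₁ + pₖ₋₂, qₖ = aₖqₖ₋₁ + qₖ₋₂ (with p₋₁=1, p₋₂=0, q₋₁=0, q₋₂=1):
  k=0: a=11, p=11, q=1
  k=1: a=1, p=12, q=1
  k=2: a=6, p=83, q=7
  k=3: a=1, p=95, q=8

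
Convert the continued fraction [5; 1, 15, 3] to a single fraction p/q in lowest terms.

291/49

Using pₖ = aₖpₖ₋₁ + pₖ₋₂ and qₖ = aₖqₖ₋₁ + qₖ₋₂:
  k=0: a=5, p=5, q=1
  k=1: a=1, p=6, q=1
  k=2: a=15, p=95, q=16
  k=3: a=3, p=291, q=49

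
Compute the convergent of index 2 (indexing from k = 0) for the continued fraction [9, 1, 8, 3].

89/9

Using pₖ = aₖpₖ₋₁ + pₖ₋₂, qₖ = aₖqₖ₋₁ + qₖ₋₂ (with p₋₁=1, p₋₂=0, q₋₁=0, q₋₂=1):
  k=0: a=9, p=9, q=1
  k=1: a=1, p=10, q=1
  k=2: a=8, p=89, q=9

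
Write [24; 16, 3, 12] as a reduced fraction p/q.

Using pₖ = aₖpₖ₋₁ + pₖ₋₂ and qₖ = aₖqₖ₋₁ + qₖ₋₂:
  k=0: a=24, p=24, q=1
  k=1: a=16, p=385, q=16
  k=2: a=3, p=1179, q=49
  k=3: a=12, p=14533, q=604

14533/604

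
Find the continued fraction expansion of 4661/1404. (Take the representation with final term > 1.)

4661 = 3*1404 + 449
1404 = 3*449 + 57
449 = 7*57 + 50
57 = 1*50 + 7
50 = 7*7 + 1
7 = 7*1 + 0  (stop)
So 4661/1404 = [3; 3, 7, 1, 7, 7].

[3; 3, 7, 1, 7, 7]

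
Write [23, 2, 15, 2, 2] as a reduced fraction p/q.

Fold from the inside: start with 2/1.
  2 + 1/2 = 5/2
  15 + 2/5 = 77/5
  2 + 5/77 = 159/77
  23 + 77/159 = 3734/159

3734/159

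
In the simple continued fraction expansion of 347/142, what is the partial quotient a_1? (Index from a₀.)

2

347 = 2·142 + 63   →  a_0 = 2
142 = 2·63 + 16   →  a_1 = 2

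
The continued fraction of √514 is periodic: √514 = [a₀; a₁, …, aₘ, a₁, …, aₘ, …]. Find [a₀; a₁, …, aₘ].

[22; 1, 2, 22, 2, 1, 44]

a₀ = ⌊√514⌋ = 22.
With m₀=0, d₀=1 and mₖ₊₁ = dₖaₖ − mₖ, dₖ₊₁ = (n − mₖ₊₁²)/dₖ, aₖ₊₁ = ⌊(a₀+mₖ₊₁)/dₖ₊₁⌋:
  k=1: m=22, d=30, a=1
  k=2: m=8, d=15, a=2
  k=3: m=22, d=2, a=22
  k=4: m=22, d=15, a=2
  k=5: m=8, d=30, a=1
  k=6: m=22, d=1, a=44
d=1 and a=2a₀=44 at k=6, so the next step gives (m, d) = (22, 30) again — its k=1 value — and the period has length 6.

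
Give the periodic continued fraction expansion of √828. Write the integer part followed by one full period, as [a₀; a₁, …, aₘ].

a₀ = ⌊√828⌋ = 28.
With m₀=0, d₀=1 and mₖ₊₁ = dₖaₖ − mₖ, dₖ₊₁ = (n − mₖ₊₁²)/dₖ, aₖ₊₁ = ⌊(a₀+mₖ₊₁)/dₖ₊₁⌋:
  k=1: m=28, d=44, a=1
  k=2: m=16, d=13, a=3
  k=3: m=23, d=23, a=2
  k=4: m=23, d=13, a=3
  k=5: m=16, d=44, a=1
  k=6: m=28, d=1, a=56
d=1 and a=2a₀=56 at k=6, so the next step gives (m, d) = (28, 44) again — its k=1 value — and the period has length 6.

[28; 1, 3, 2, 3, 1, 56]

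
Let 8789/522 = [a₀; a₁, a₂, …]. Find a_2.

5

8789 = 16·522 + 437   →  a_0 = 16
522 = 1·437 + 85   →  a_1 = 1
437 = 5·85 + 12   →  a_2 = 5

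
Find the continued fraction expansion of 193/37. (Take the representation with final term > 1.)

193 = 5*37 + 8
37 = 4*8 + 5
8 = 1*5 + 3
5 = 1*3 + 2
3 = 1*2 + 1
2 = 2*1 + 0  (stop)
So 193/37 = [5; 4, 1, 1, 1, 2].

[5; 4, 1, 1, 1, 2]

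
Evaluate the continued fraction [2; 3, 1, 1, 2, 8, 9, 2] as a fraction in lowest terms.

Fold from the inside: start with 2/1.
  9 + 1/2 = 19/2
  8 + 2/19 = 154/19
  2 + 19/154 = 327/154
  1 + 154/327 = 481/327
  1 + 327/481 = 808/481
  3 + 481/808 = 2905/808
  2 + 808/2905 = 6618/2905

6618/2905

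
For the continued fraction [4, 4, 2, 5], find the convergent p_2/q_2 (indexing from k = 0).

38/9

Using pₖ = aₖpₖ₋₁ + pₖ₋₂, qₖ = aₖqₖ₋₁ + qₖ₋₂ (with p₋₁=1, p₋₂=0, q₋₁=0, q₋₂=1):
  k=0: a=4, p=4, q=1
  k=1: a=4, p=17, q=4
  k=2: a=2, p=38, q=9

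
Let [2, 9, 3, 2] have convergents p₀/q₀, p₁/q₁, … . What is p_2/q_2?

59/28

Using pₖ = aₖpₖ₋₁ + pₖ₋₂, qₖ = aₖqₖ₋₁ + qₖ₋₂ (with p₋₁=1, p₋₂=0, q₋₁=0, q₋₂=1):
  k=0: a=2, p=2, q=1
  k=1: a=9, p=19, q=9
  k=2: a=3, p=59, q=28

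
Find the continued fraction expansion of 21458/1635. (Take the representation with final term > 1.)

[13; 8, 18, 2, 5]

21458 = 13*1635 + 203
1635 = 8*203 + 11
203 = 18*11 + 5
11 = 2*5 + 1
5 = 5*1 + 0  (stop)
So 21458/1635 = [13; 8, 18, 2, 5].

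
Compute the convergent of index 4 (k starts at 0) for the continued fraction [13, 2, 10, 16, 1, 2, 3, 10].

4838/359

Using pₖ = aₖpₖ₋₁ + pₖ₋₂, qₖ = aₖqₖ₋₁ + qₖ₋₂ (with p₋₁=1, p₋₂=0, q₋₁=0, q₋₂=1):
  k=0: a=13, p=13, q=1
  k=1: a=2, p=27, q=2
  k=2: a=10, p=283, q=21
  k=3: a=16, p=4555, q=338
  k=4: a=1, p=4838, q=359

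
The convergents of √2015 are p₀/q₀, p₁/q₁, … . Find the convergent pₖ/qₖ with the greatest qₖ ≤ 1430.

36315/809

√2015 = [44; 1, 7, 1, 88, …] (period length 4).
Convergents:
  p_0/q_0 = 44/1
  p_1/q_1 = 45/1
  p_2/q_2 = 359/8
  p_3/q_3 = 404/9
  p_4/q_4 = 35911/800
  p_5/q_5 = 36315/809
  p_6/q_6 = 290116/6463
q_5 = 809 ≤ 1430 < 6463 = q_6, so the answer is 36315/809.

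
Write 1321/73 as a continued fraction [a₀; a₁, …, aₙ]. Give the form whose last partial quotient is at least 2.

1321 = 18*73 + 7
73 = 10*7 + 3
7 = 2*3 + 1
3 = 3*1 + 0  (stop)
So 1321/73 = [18; 10, 2, 3].

[18; 10, 2, 3]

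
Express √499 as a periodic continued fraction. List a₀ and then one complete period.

[22; 2, 1, 21, 1, 2, 44]

a₀ = ⌊√499⌋ = 22.
With m₀=0, d₀=1 and mₖ₊₁ = dₖaₖ − mₖ, dₖ₊₁ = (n − mₖ₊₁²)/dₖ, aₖ₊₁ = ⌊(a₀+mₖ₊₁)/dₖ₊₁⌋:
  k=1: m=22, d=15, a=2
  k=2: m=8, d=29, a=1
  k=3: m=21, d=2, a=21
  k=4: m=21, d=29, a=1
  k=5: m=8, d=15, a=2
  k=6: m=22, d=1, a=44
d=1 and a=2a₀=44 at k=6, so the next step gives (m, d) = (22, 15) again — its k=1 value — and the period has length 6.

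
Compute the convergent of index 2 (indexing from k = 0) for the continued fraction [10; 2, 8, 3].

178/17

Using pₖ = aₖpₖ₋₁ + pₖ₋₂, qₖ = aₖqₖ₋₁ + qₖ₋₂ (with p₋₁=1, p₋₂=0, q₋₁=0, q₋₂=1):
  k=0: a=10, p=10, q=1
  k=1: a=2, p=21, q=2
  k=2: a=8, p=178, q=17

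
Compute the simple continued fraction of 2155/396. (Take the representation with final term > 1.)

2155 = 5×396 + 175
396 = 2×175 + 46
175 = 3×46 + 37
46 = 1×37 + 9
37 = 4×9 + 1
9 = 9×1 + 0  (stop)
So 2155/396 = [5; 2, 3, 1, 4, 9].

[5; 2, 3, 1, 4, 9]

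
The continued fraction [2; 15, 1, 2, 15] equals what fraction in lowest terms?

1488/721

Fold from the inside: start with 15/1.
  2 + 1/15 = 31/15
  1 + 15/31 = 46/31
  15 + 31/46 = 721/46
  2 + 46/721 = 1488/721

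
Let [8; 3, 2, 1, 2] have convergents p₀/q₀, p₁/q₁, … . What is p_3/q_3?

83/10

Using pₖ = aₖpₖ₋₁ + pₖ₋₂, qₖ = aₖqₖ₋₁ + qₖ₋₂ (with p₋₁=1, p₋₂=0, q₋₁=0, q₋₂=1):
  k=0: a=8, p=8, q=1
  k=1: a=3, p=25, q=3
  k=2: a=2, p=58, q=7
  k=3: a=1, p=83, q=10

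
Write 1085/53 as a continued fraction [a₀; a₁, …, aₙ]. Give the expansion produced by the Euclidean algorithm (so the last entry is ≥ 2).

1085 = 20·53 + 25
53 = 2·25 + 3
25 = 8·3 + 1
3 = 3·1 + 0  (stop)
So 1085/53 = [20; 2, 8, 3].

[20; 2, 8, 3]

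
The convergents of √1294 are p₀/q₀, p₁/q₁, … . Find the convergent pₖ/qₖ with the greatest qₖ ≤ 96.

√1294 = [35; 1, 34, 1, 70, …] (period length 4).
Convergents:
  p_0/q_0 = 35/1
  p_1/q_1 = 36/1
  p_2/q_2 = 1259/35
  p_3/q_3 = 1295/36
  p_4/q_4 = 91909/2555
q_3 = 36 ≤ 96 < 2555 = q_4, so the answer is 1295/36.

1295/36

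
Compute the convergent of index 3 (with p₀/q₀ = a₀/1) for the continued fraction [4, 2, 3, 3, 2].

102/23

Using pₖ = aₖpₖ₋₁ + pₖ₋₂, qₖ = aₖqₖ₋₁ + qₖ₋₂ (with p₋₁=1, p₋₂=0, q₋₁=0, q₋₂=1):
  k=0: a=4, p=4, q=1
  k=1: a=2, p=9, q=2
  k=2: a=3, p=31, q=7
  k=3: a=3, p=102, q=23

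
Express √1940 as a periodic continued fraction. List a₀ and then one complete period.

a₀ = ⌊√1940⌋ = 44.

[44; 22, 88]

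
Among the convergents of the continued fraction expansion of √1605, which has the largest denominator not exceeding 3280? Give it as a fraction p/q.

51320/1281

√1605 = [40; 16, 80, …] (period length 2).
Convergents:
  p_0/q_0 = 40/1
  p_1/q_1 = 641/16
  p_2/q_2 = 51320/1281
  p_3/q_3 = 821761/20512
q_2 = 1281 ≤ 3280 < 20512 = q_3, so the answer is 51320/1281.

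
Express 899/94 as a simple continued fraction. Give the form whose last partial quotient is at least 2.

899 = 9*94 + 53
94 = 1*53 + 41
53 = 1*41 + 12
41 = 3*12 + 5
12 = 2*5 + 2
5 = 2*2 + 1
2 = 2*1 + 0  (stop)
So 899/94 = [9; 1, 1, 3, 2, 2, 2].

[9; 1, 1, 3, 2, 2, 2]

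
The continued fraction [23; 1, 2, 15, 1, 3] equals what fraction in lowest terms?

Using pₖ = aₖpₖ₋₁ + pₖ₋₂ and qₖ = aₖqₖ₋₁ + qₖ₋₂:
  k=0: a=23, p=23, q=1
  k=1: a=1, p=24, q=1
  k=2: a=2, p=71, q=3
  k=3: a=15, p=1089, q=46
  k=4: a=1, p=1160, q=49
  k=5: a=3, p=4569, q=193

4569/193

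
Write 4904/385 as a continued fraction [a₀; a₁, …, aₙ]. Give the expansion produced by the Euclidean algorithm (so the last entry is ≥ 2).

4904 = 12×385 + 284
385 = 1×284 + 101
284 = 2×101 + 82
101 = 1×82 + 19
82 = 4×19 + 6
19 = 3×6 + 1
6 = 6×1 + 0  (stop)
So 4904/385 = [12; 1, 2, 1, 4, 3, 6].

[12; 1, 2, 1, 4, 3, 6]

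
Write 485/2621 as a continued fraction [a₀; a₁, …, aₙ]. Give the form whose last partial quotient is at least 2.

485 = 0·2621 + 485
2621 = 5·485 + 196
485 = 2·196 + 93
196 = 2·93 + 10
93 = 9·10 + 3
10 = 3·3 + 1
3 = 3·1 + 0  (stop)
So 485/2621 = [0; 5, 2, 2, 9, 3, 3].

[0; 5, 2, 2, 9, 3, 3]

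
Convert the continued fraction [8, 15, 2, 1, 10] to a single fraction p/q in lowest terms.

3960/491

Using pₖ = aₖpₖ₋₁ + pₖ₋₂ and qₖ = aₖqₖ₋₁ + qₖ₋₂:
  k=0: a=8, p=8, q=1
  k=1: a=15, p=121, q=15
  k=2: a=2, p=250, q=31
  k=3: a=1, p=371, q=46
  k=4: a=10, p=3960, q=491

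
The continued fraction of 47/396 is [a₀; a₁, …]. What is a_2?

47 = 0·396 + 47   →  a_0 = 0
396 = 8·47 + 20   →  a_1 = 8
47 = 2·20 + 7   →  a_2 = 2

2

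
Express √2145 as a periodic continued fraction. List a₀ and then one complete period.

[46; 3, 5, 2, 5, 3, 92]

a₀ = ⌊√2145⌋ = 46.
With m₀=0, d₀=1 and mₖ₊₁ = dₖaₖ − mₖ, dₖ₊₁ = (n − mₖ₊₁²)/dₖ, aₖ₊₁ = ⌊(a₀+mₖ₊₁)/dₖ₊₁⌋:
  k=1: m=46, d=29, a=3
  k=2: m=41, d=16, a=5
  k=3: m=39, d=39, a=2
  k=4: m=39, d=16, a=5
  k=5: m=41, d=29, a=3
  k=6: m=46, d=1, a=92
d=1 and a=2a₀=92 at k=6, so the next step gives (m, d) = (46, 29) again — its k=1 value — and the period has length 6.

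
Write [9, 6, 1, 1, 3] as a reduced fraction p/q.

Using pₖ = aₖpₖ₋₁ + pₖ₋₂ and qₖ = aₖqₖ₋₁ + qₖ₋₂:
  k=0: a=9, p=9, q=1
  k=1: a=6, p=55, q=6
  k=2: a=1, p=64, q=7
  k=3: a=1, p=119, q=13
  k=4: a=3, p=421, q=46

421/46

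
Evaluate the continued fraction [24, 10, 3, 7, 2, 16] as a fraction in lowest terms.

Fold from the inside: start with 16/1.
  2 + 1/16 = 33/16
  7 + 16/33 = 247/33
  3 + 33/247 = 774/247
  10 + 247/774 = 7987/774
  24 + 774/7987 = 192462/7987

192462/7987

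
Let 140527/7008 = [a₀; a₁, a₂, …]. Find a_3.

2

140527 = 20·7008 + 367   →  a_0 = 20
7008 = 19·367 + 35   →  a_1 = 19
367 = 10·35 + 17   →  a_2 = 10
35 = 2·17 + 1   →  a_3 = 2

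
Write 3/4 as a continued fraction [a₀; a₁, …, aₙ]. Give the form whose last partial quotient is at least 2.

[0; 1, 3]

3 = 0×4 + 3
4 = 1×3 + 1
3 = 3×1 + 0  (stop)
So 3/4 = [0; 1, 3].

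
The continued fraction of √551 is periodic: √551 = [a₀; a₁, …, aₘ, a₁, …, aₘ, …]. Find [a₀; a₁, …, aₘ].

[23; 2, 8, 1, 8, 2, 46]

a₀ = ⌊√551⌋ = 23.
With m₀=0, d₀=1 and mₖ₊₁ = dₖaₖ − mₖ, dₖ₊₁ = (n − mₖ₊₁²)/dₖ, aₖ₊₁ = ⌊(a₀+mₖ₊₁)/dₖ₊₁⌋:
  k=1: m=23, d=22, a=2
  k=2: m=21, d=5, a=8
  k=3: m=19, d=38, a=1
  k=4: m=19, d=5, a=8
  k=5: m=21, d=22, a=2
  k=6: m=23, d=1, a=46
d=1 and a=2a₀=46 at k=6, so the next step gives (m, d) = (23, 22) again — its k=1 value — and the period has length 6.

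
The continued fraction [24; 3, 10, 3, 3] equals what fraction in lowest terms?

7759/319

Fold from the inside: start with 3/1.
  3 + 1/3 = 10/3
  10 + 3/10 = 103/10
  3 + 10/103 = 319/103
  24 + 103/319 = 7759/319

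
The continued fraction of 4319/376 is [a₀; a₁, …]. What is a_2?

4319 = 11·376 + 183   →  a_0 = 11
376 = 2·183 + 10   →  a_1 = 2
183 = 18·10 + 3   →  a_2 = 18

18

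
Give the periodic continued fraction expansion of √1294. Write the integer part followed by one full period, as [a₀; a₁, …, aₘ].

a₀ = ⌊√1294⌋ = 35.
With m₀=0, d₀=1 and mₖ₊₁ = dₖaₖ − mₖ, dₖ₊₁ = (n − mₖ₊₁²)/dₖ, aₖ₊₁ = ⌊(a₀+mₖ₊₁)/dₖ₊₁⌋:
  k=1: m=35, d=69, a=1
  k=2: m=34, d=2, a=34
  k=3: m=34, d=69, a=1
  k=4: m=35, d=1, a=70
d=1 and a=2a₀=70 at k=4, so the next step gives (m, d) = (35, 69) again — its k=1 value — and the period has length 4.

[35; 1, 34, 1, 70]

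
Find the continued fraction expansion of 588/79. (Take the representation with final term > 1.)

[7; 2, 3, 1, 8]

588 = 7·79 + 35
79 = 2·35 + 9
35 = 3·9 + 8
9 = 1·8 + 1
8 = 8·1 + 0  (stop)
So 588/79 = [7; 2, 3, 1, 8].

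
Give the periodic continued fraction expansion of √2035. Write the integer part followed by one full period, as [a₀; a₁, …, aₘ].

[45; 9, 90]

a₀ = ⌊√2035⌋ = 45.
With m₀=0, d₀=1 and mₖ₊₁ = dₖaₖ − mₖ, dₖ₊₁ = (n − mₖ₊₁²)/dₖ, aₖ₊₁ = ⌊(a₀+mₖ₊₁)/dₖ₊₁⌋:
  k=1: m=45, d=10, a=9
  k=2: m=45, d=1, a=90
d=1 and a=2a₀=90 at k=2, so the next step gives (m, d) = (45, 10) again — its k=1 value — and the period has length 2.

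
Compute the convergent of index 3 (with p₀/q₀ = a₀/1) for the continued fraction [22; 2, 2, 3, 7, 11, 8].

381/17

Using pₖ = aₖpₖ₋₁ + pₖ₋₂, qₖ = aₖqₖ₋₁ + qₖ₋₂ (with p₋₁=1, p₋₂=0, q₋₁=0, q₋₂=1):
  k=0: a=22, p=22, q=1
  k=1: a=2, p=45, q=2
  k=2: a=2, p=112, q=5
  k=3: a=3, p=381, q=17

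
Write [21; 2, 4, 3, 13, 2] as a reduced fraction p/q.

17180/801

Fold from the inside: start with 2/1.
  13 + 1/2 = 27/2
  3 + 2/27 = 83/27
  4 + 27/83 = 359/83
  2 + 83/359 = 801/359
  21 + 359/801 = 17180/801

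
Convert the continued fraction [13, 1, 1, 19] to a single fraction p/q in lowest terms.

Fold from the inside: start with 19/1.
  1 + 1/19 = 20/19
  1 + 19/20 = 39/20
  13 + 20/39 = 527/39

527/39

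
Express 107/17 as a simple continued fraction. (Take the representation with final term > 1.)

[6; 3, 2, 2]

107 = 6*17 + 5
17 = 3*5 + 2
5 = 2*2 + 1
2 = 2*1 + 0  (stop)
So 107/17 = [6; 3, 2, 2].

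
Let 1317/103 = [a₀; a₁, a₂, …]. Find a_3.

1

1317 = 12·103 + 81   →  a_0 = 12
103 = 1·81 + 22   →  a_1 = 1
81 = 3·22 + 15   →  a_2 = 3
22 = 1·15 + 7   →  a_3 = 1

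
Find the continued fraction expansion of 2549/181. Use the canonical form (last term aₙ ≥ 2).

[14; 12, 15]

2549 = 14*181 + 15
181 = 12*15 + 1
15 = 15*1 + 0  (stop)
So 2549/181 = [14; 12, 15].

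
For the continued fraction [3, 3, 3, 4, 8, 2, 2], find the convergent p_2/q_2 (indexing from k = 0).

33/10

Using pₖ = aₖpₖ₋₁ + pₖ₋₂, qₖ = aₖqₖ₋₁ + qₖ₋₂ (with p₋₁=1, p₋₂=0, q₋₁=0, q₋₂=1):
  k=0: a=3, p=3, q=1
  k=1: a=3, p=10, q=3
  k=2: a=3, p=33, q=10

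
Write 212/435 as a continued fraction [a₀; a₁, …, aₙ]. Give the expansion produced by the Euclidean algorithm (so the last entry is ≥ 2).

212 = 0·435 + 212
435 = 2·212 + 11
212 = 19·11 + 3
11 = 3·3 + 2
3 = 1·2 + 1
2 = 2·1 + 0  (stop)
So 212/435 = [0; 2, 19, 3, 1, 2].

[0; 2, 19, 3, 1, 2]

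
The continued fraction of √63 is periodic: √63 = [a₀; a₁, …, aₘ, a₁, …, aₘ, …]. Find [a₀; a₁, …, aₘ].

[7; 1, 14]

a₀ = ⌊√63⌋ = 7.
With m₀=0, d₀=1 and mₖ₊₁ = dₖaₖ − mₖ, dₖ₊₁ = (n − mₖ₊₁²)/dₖ, aₖ₊₁ = ⌊(a₀+mₖ₊₁)/dₖ₊₁⌋:
  k=1: m=7, d=14, a=1
  k=2: m=7, d=1, a=14
d=1 and a=2a₀=14 at k=2, so the next step gives (m, d) = (7, 14) again — its k=1 value — and the period has length 2.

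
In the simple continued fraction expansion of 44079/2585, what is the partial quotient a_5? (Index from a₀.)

2

44079 = 17·2585 + 134   →  a_0 = 17
2585 = 19·134 + 39   →  a_1 = 19
134 = 3·39 + 17   →  a_2 = 3
39 = 2·17 + 5   →  a_3 = 2
17 = 3·5 + 2   →  a_4 = 3
5 = 2·2 + 1   →  a_5 = 2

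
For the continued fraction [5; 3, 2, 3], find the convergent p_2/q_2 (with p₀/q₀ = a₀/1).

37/7

Using pₖ = aₖpₖ₋₁ + pₖ₋₂, qₖ = aₖqₖ₋₁ + qₖ₋₂ (with p₋₁=1, p₋₂=0, q₋₁=0, q₋₂=1):
  k=0: a=5, p=5, q=1
  k=1: a=3, p=16, q=3
  k=2: a=2, p=37, q=7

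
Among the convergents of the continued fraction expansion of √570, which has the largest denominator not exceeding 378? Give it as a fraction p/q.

8953/375

√570 = [23; 1, 6, 1, 46, …] (period length 4).
Convergents:
  p_0/q_0 = 23/1
  p_1/q_1 = 24/1
  p_2/q_2 = 167/7
  p_3/q_3 = 191/8
  p_4/q_4 = 8953/375
  p_5/q_5 = 9144/383
q_4 = 375 ≤ 378 < 383 = q_5, so the answer is 8953/375.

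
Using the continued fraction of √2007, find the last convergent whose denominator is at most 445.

19891/444

√2007 = [44; 1, 3, 1, 88, …] (period length 4).
Convergents:
  p_0/q_0 = 44/1
  p_1/q_1 = 45/1
  p_2/q_2 = 179/4
  p_3/q_3 = 224/5
  p_4/q_4 = 19891/444
  p_5/q_5 = 20115/449
q_4 = 444 ≤ 445 < 449 = q_5, so the answer is 19891/444.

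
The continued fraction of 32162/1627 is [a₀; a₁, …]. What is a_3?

32162 = 19·1627 + 1249   →  a_0 = 19
1627 = 1·1249 + 378   →  a_1 = 1
1249 = 3·378 + 115   →  a_2 = 3
378 = 3·115 + 33   →  a_3 = 3

3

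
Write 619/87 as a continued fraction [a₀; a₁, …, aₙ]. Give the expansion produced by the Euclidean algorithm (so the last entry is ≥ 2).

[7; 8, 1, 2, 3]

619 = 7×87 + 10
87 = 8×10 + 7
10 = 1×7 + 3
7 = 2×3 + 1
3 = 3×1 + 0  (stop)
So 619/87 = [7; 8, 1, 2, 3].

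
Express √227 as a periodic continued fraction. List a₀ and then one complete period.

[15; 15, 30]

a₀ = ⌊√227⌋ = 15.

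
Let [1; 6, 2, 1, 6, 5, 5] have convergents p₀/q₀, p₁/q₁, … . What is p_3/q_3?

Using pₖ = aₖpₖ₋₁ + pₖ₋₂, qₖ = aₖqₖ₋₁ + qₖ₋₂ (with p₋₁=1, p₋₂=0, q₋₁=0, q₋₂=1):
  k=0: a=1, p=1, q=1
  k=1: a=6, p=7, q=6
  k=2: a=2, p=15, q=13
  k=3: a=1, p=22, q=19

22/19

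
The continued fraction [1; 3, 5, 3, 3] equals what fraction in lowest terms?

Fold from the inside: start with 3/1.
  3 + 1/3 = 10/3
  5 + 3/10 = 53/10
  3 + 10/53 = 169/53
  1 + 53/169 = 222/169

222/169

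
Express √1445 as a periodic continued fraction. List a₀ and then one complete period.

[38; 76]

a₀ = ⌊√1445⌋ = 38.
With m₀=0, d₀=1 and mₖ₊₁ = dₖaₖ − mₖ, dₖ₊₁ = (n − mₖ₊₁²)/dₖ, aₖ₊₁ = ⌊(a₀+mₖ₊₁)/dₖ₊₁⌋:
  k=1: m=38, d=1, a=76
d=1 and a=2a₀=76 at k=1, so the next step gives (m, d) = (38, 1) again — its k=1 value — and the period has length 1.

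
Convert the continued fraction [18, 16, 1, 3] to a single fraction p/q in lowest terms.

Using pₖ = aₖpₖ₋₁ + pₖ₋₂ and qₖ = aₖqₖ₋₁ + qₖ₋₂:
  k=0: a=18, p=18, q=1
  k=1: a=16, p=289, q=16
  k=2: a=1, p=307, q=17
  k=3: a=3, p=1210, q=67

1210/67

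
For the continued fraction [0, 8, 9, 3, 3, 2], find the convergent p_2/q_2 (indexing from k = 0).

9/73

Using pₖ = aₖpₖ₋₁ + pₖ₋₂, qₖ = aₖqₖ₋₁ + qₖ₋₂ (with p₋₁=1, p₋₂=0, q₋₁=0, q₋₂=1):
  k=0: a=0, p=0, q=1
  k=1: a=8, p=1, q=8
  k=2: a=9, p=9, q=73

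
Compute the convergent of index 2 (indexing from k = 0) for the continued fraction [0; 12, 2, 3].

Using pₖ = aₖpₖ₋₁ + pₖ₋₂, qₖ = aₖqₖ₋₁ + qₖ₋₂ (with p₋₁=1, p₋₂=0, q₋₁=0, q₋₂=1):
  k=0: a=0, p=0, q=1
  k=1: a=12, p=1, q=12
  k=2: a=2, p=2, q=25

2/25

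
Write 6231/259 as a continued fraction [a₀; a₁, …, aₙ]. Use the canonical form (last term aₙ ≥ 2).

[24; 17, 3, 1, 3]

6231 = 24×259 + 15
259 = 17×15 + 4
15 = 3×4 + 3
4 = 1×3 + 1
3 = 3×1 + 0  (stop)
So 6231/259 = [24; 17, 3, 1, 3].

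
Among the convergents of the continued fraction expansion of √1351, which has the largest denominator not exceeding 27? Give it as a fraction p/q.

√1351 = [36; 1, 3, 10, 3, 1, 72, …] (period length 6).
Convergents:
  p_0/q_0 = 36/1
  p_1/q_1 = 37/1
  p_2/q_2 = 147/4
  p_3/q_3 = 1507/41
q_2 = 4 ≤ 27 < 41 = q_3, so the answer is 147/4.

147/4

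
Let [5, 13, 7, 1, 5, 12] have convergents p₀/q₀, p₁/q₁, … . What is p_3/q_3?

533/105

Using pₖ = aₖpₖ₋₁ + pₖ₋₂, qₖ = aₖqₖ₋₁ + qₖ₋₂ (with p₋₁=1, p₋₂=0, q₋₁=0, q₋₂=1):
  k=0: a=5, p=5, q=1
  k=1: a=13, p=66, q=13
  k=2: a=7, p=467, q=92
  k=3: a=1, p=533, q=105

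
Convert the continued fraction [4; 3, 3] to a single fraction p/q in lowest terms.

Using pₖ = aₖpₖ₋₁ + pₖ₋₂ and qₖ = aₖqₖ₋₁ + qₖ₋₂:
  k=0: a=4, p=4, q=1
  k=1: a=3, p=13, q=3
  k=2: a=3, p=43, q=10

43/10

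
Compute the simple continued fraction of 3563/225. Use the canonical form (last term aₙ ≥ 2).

[15; 1, 5, 12, 3]

3563 = 15·225 + 188
225 = 1·188 + 37
188 = 5·37 + 3
37 = 12·3 + 1
3 = 3·1 + 0  (stop)
So 3563/225 = [15; 1, 5, 12, 3].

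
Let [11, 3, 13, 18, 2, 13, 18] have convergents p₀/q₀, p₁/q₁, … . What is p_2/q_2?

453/40

Using pₖ = aₖpₖ₋₁ + pₖ₋₂, qₖ = aₖqₖ₋₁ + qₖ₋₂ (with p₋₁=1, p₋₂=0, q₋₁=0, q₋₂=1):
  k=0: a=11, p=11, q=1
  k=1: a=3, p=34, q=3
  k=2: a=13, p=453, q=40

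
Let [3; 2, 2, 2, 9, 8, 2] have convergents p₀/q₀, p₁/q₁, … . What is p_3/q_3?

41/12

Using pₖ = aₖpₖ₋₁ + pₖ₋₂, qₖ = aₖqₖ₋₁ + qₖ₋₂ (with p₋₁=1, p₋₂=0, q₋₁=0, q₋₂=1):
  k=0: a=3, p=3, q=1
  k=1: a=2, p=7, q=2
  k=2: a=2, p=17, q=5
  k=3: a=2, p=41, q=12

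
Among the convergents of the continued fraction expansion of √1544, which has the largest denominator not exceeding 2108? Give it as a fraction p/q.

32771/834

√1544 = [39; 3, 2, 2, 9, 2, 2, 3, 78, …] (period length 8).
Convergents:
  p_0/q_0 = 39/1
  p_1/q_1 = 118/3
  p_2/q_2 = 275/7
  p_3/q_3 = 668/17
  p_4/q_4 = 6287/160
  p_5/q_5 = 13242/337
  p_6/q_6 = 32771/834
  p_7/q_7 = 111555/2839
q_6 = 834 ≤ 2108 < 2839 = q_7, so the answer is 32771/834.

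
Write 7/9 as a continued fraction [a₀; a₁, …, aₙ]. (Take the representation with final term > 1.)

7 = 0*9 + 7
9 = 1*7 + 2
7 = 3*2 + 1
2 = 2*1 + 0  (stop)
So 7/9 = [0; 1, 3, 2].

[0; 1, 3, 2]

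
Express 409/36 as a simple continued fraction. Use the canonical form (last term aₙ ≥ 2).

409 = 11*36 + 13
36 = 2*13 + 10
13 = 1*10 + 3
10 = 3*3 + 1
3 = 3*1 + 0  (stop)
So 409/36 = [11; 2, 1, 3, 3].

[11; 2, 1, 3, 3]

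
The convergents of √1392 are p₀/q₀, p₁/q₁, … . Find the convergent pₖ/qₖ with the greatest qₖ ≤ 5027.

116443/3121

√1392 = [37; 3, 4, 3, 74, …] (period length 4).
Convergents:
  p_0/q_0 = 37/1
  p_1/q_1 = 112/3
  p_2/q_2 = 485/13
  p_3/q_3 = 1567/42
  p_4/q_4 = 116443/3121
  p_5/q_5 = 350896/9405
q_4 = 3121 ≤ 5027 < 9405 = q_5, so the answer is 116443/3121.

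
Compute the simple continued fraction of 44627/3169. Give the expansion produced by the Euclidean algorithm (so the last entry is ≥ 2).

44627 = 14*3169 + 261
3169 = 12*261 + 37
261 = 7*37 + 2
37 = 18*2 + 1
2 = 2*1 + 0  (stop)
So 44627/3169 = [14; 12, 7, 18, 2].

[14; 12, 7, 18, 2]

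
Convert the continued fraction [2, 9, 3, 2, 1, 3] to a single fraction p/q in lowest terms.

725/344

Using pₖ = aₖpₖ₋₁ + pₖ₋₂ and qₖ = aₖqₖ₋₁ + qₖ₋₂:
  k=0: a=2, p=2, q=1
  k=1: a=9, p=19, q=9
  k=2: a=3, p=59, q=28
  k=3: a=2, p=137, q=65
  k=4: a=1, p=196, q=93
  k=5: a=3, p=725, q=344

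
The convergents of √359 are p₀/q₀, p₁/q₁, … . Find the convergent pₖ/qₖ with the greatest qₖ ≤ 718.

√359 = [18; 1, 17, 1, 36, …] (period length 4).
Convergents:
  p_0/q_0 = 18/1
  p_1/q_1 = 19/1
  p_2/q_2 = 341/18
  p_3/q_3 = 360/19
  p_4/q_4 = 13301/702
  p_5/q_5 = 13661/721
q_4 = 702 ≤ 718 < 721 = q_5, so the answer is 13301/702.

13301/702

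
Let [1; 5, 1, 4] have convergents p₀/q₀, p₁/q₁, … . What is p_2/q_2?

7/6

Using pₖ = aₖpₖ₋₁ + pₖ₋₂, qₖ = aₖqₖ₋₁ + qₖ₋₂ (with p₋₁=1, p₋₂=0, q₋₁=0, q₋₂=1):
  k=0: a=1, p=1, q=1
  k=1: a=5, p=6, q=5
  k=2: a=1, p=7, q=6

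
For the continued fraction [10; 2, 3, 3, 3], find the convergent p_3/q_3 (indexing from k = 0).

240/23

Using pₖ = aₖpₖ₋₁ + pₖ₋₂, qₖ = aₖqₖ₋₁ + qₖ₋₂ (with p₋₁=1, p₋₂=0, q₋₁=0, q₋₂=1):
  k=0: a=10, p=10, q=1
  k=1: a=2, p=21, q=2
  k=2: a=3, p=73, q=7
  k=3: a=3, p=240, q=23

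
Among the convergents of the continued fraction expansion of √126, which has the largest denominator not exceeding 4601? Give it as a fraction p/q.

√126 = [11; 4, 2, 4, 22, …] (period length 4).
Convergents:
  p_0/q_0 = 11/1
  p_1/q_1 = 45/4
  p_2/q_2 = 101/9
  p_3/q_3 = 449/40
  p_4/q_4 = 9979/889
  p_5/q_5 = 40365/3596
  p_6/q_6 = 90709/8081
q_5 = 3596 ≤ 4601 < 8081 = q_6, so the answer is 40365/3596.

40365/3596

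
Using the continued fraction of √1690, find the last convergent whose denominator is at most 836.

√1690 = [41; 9, 8, 9, 82, …] (period length 4).
Convergents:
  p_0/q_0 = 41/1
  p_1/q_1 = 370/9
  p_2/q_2 = 3001/73
  p_3/q_3 = 27379/666
  p_4/q_4 = 2248079/54685
q_3 = 666 ≤ 836 < 54685 = q_4, so the answer is 27379/666.

27379/666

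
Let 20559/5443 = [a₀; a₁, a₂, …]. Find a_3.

2

20559 = 3·5443 + 4230   →  a_0 = 3
5443 = 1·4230 + 1213   →  a_1 = 1
4230 = 3·1213 + 591   →  a_2 = 3
1213 = 2·591 + 31   →  a_3 = 2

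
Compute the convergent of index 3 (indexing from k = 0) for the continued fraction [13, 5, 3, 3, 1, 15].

699/53

Using pₖ = aₖpₖ₋₁ + pₖ₋₂, qₖ = aₖqₖ₋₁ + qₖ₋₂ (with p₋₁=1, p₋₂=0, q₋₁=0, q₋₂=1):
  k=0: a=13, p=13, q=1
  k=1: a=5, p=66, q=5
  k=2: a=3, p=211, q=16
  k=3: a=3, p=699, q=53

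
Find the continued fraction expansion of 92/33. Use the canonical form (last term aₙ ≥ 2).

[2; 1, 3, 1, 2, 2]

92 = 2×33 + 26
33 = 1×26 + 7
26 = 3×7 + 5
7 = 1×5 + 2
5 = 2×2 + 1
2 = 2×1 + 0  (stop)
So 92/33 = [2; 1, 3, 1, 2, 2].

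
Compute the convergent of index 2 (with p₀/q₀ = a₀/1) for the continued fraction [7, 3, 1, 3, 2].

29/4

Using pₖ = aₖpₖ₋₁ + pₖ₋₂, qₖ = aₖqₖ₋₁ + qₖ₋₂ (with p₋₁=1, p₋₂=0, q₋₁=0, q₋₂=1):
  k=0: a=7, p=7, q=1
  k=1: a=3, p=22, q=3
  k=2: a=1, p=29, q=4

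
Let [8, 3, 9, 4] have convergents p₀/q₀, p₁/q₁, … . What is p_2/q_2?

233/28

Using pₖ = aₖpₖ₋₁ + pₖ₋₂, qₖ = aₖqₖ₋₁ + qₖ₋₂ (with p₋₁=1, p₋₂=0, q₋₁=0, q₋₂=1):
  k=0: a=8, p=8, q=1
  k=1: a=3, p=25, q=3
  k=2: a=9, p=233, q=28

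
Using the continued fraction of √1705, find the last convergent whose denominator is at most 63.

√1705 = [41; 3, 2, 3, 82, …] (period length 4).
Convergents:
  p_0/q_0 = 41/1
  p_1/q_1 = 124/3
  p_2/q_2 = 289/7
  p_3/q_3 = 991/24
  p_4/q_4 = 81551/1975
q_3 = 24 ≤ 63 < 1975 = q_4, so the answer is 991/24.

991/24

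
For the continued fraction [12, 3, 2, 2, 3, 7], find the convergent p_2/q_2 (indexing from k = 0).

86/7

Using pₖ = aₖpₖ₋₁ + pₖ₋₂, qₖ = aₖqₖ₋₁ + qₖ₋₂ (with p₋₁=1, p₋₂=0, q₋₁=0, q₋₂=1):
  k=0: a=12, p=12, q=1
  k=1: a=3, p=37, q=3
  k=2: a=2, p=86, q=7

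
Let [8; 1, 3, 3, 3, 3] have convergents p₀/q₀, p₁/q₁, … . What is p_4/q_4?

Using pₖ = aₖpₖ₋₁ + pₖ₋₂, qₖ = aₖqₖ₋₁ + qₖ₋₂ (with p₋₁=1, p₋₂=0, q₋₁=0, q₋₂=1):
  k=0: a=8, p=8, q=1
  k=1: a=1, p=9, q=1
  k=2: a=3, p=35, q=4
  k=3: a=3, p=114, q=13
  k=4: a=3, p=377, q=43

377/43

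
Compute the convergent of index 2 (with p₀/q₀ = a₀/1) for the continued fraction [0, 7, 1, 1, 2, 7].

Using pₖ = aₖpₖ₋₁ + pₖ₋₂, qₖ = aₖqₖ₋₁ + qₖ₋₂ (with p₋₁=1, p₋₂=0, q₋₁=0, q₋₂=1):
  k=0: a=0, p=0, q=1
  k=1: a=7, p=1, q=7
  k=2: a=1, p=1, q=8

1/8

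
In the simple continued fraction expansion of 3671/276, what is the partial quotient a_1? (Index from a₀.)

3671 = 13·276 + 83   →  a_0 = 13
276 = 3·83 + 27   →  a_1 = 3

3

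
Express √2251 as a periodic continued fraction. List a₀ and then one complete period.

a₀ = ⌊√2251⌋ = 47.
With m₀=0, d₀=1 and mₖ₊₁ = dₖaₖ − mₖ, dₖ₊₁ = (n − mₖ₊₁²)/dₖ, aₖ₊₁ = ⌊(a₀+mₖ₊₁)/dₖ₊₁⌋:
  k=1: m=47, d=42, a=2
  k=2: m=37, d=21, a=4
  k=3: m=47, d=2, a=47
  k=4: m=47, d=21, a=4
  k=5: m=37, d=42, a=2
  k=6: m=47, d=1, a=94
d=1 and a=2a₀=94 at k=6, so the next step gives (m, d) = (47, 42) again — its k=1 value — and the period has length 6.

[47; 2, 4, 47, 4, 2, 94]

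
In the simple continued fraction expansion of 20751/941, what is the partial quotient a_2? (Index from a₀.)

4

20751 = 22·941 + 49   →  a_0 = 22
941 = 19·49 + 10   →  a_1 = 19
49 = 4·10 + 9   →  a_2 = 4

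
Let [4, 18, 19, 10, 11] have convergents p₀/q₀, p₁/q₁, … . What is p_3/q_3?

13983/3448

Using pₖ = aₖpₖ₋₁ + pₖ₋₂, qₖ = aₖqₖ₋₁ + qₖ₋₂ (with p₋₁=1, p₋₂=0, q₋₁=0, q₋₂=1):
  k=0: a=4, p=4, q=1
  k=1: a=18, p=73, q=18
  k=2: a=19, p=1391, q=343
  k=3: a=10, p=13983, q=3448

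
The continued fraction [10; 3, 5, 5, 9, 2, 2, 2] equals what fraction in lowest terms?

98708/9571

Fold from the inside: start with 2/1.
  2 + 1/2 = 5/2
  2 + 2/5 = 12/5
  9 + 5/12 = 113/12
  5 + 12/113 = 577/113
  5 + 113/577 = 2998/577
  3 + 577/2998 = 9571/2998
  10 + 2998/9571 = 98708/9571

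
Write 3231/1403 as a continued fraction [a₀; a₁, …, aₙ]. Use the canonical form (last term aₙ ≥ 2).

3231 = 2×1403 + 425
1403 = 3×425 + 128
425 = 3×128 + 41
128 = 3×41 + 5
41 = 8×5 + 1
5 = 5×1 + 0  (stop)
So 3231/1403 = [2; 3, 3, 3, 8, 5].

[2; 3, 3, 3, 8, 5]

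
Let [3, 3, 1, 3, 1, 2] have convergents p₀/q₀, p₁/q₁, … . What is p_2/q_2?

Using pₖ = aₖpₖ₋₁ + pₖ₋₂, qₖ = aₖqₖ₋₁ + qₖ₋₂ (with p₋₁=1, p₋₂=0, q₋₁=0, q₋₂=1):
  k=0: a=3, p=3, q=1
  k=1: a=3, p=10, q=3
  k=2: a=1, p=13, q=4

13/4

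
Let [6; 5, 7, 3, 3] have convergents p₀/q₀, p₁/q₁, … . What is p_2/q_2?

223/36

Using pₖ = aₖpₖ₋₁ + pₖ₋₂, qₖ = aₖqₖ₋₁ + qₖ₋₂ (with p₋₁=1, p₋₂=0, q₋₁=0, q₋₂=1):
  k=0: a=6, p=6, q=1
  k=1: a=5, p=31, q=5
  k=2: a=7, p=223, q=36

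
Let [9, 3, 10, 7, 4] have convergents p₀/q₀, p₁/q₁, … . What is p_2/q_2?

Using pₖ = aₖpₖ₋₁ + pₖ₋₂, qₖ = aₖqₖ₋₁ + qₖ₋₂ (with p₋₁=1, p₋₂=0, q₋₁=0, q₋₂=1):
  k=0: a=9, p=9, q=1
  k=1: a=3, p=28, q=3
  k=2: a=10, p=289, q=31

289/31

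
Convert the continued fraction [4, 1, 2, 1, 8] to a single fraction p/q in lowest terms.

166/35

Using pₖ = aₖpₖ₋₁ + pₖ₋₂ and qₖ = aₖqₖ₋₁ + qₖ₋₂:
  k=0: a=4, p=4, q=1
  k=1: a=1, p=5, q=1
  k=2: a=2, p=14, q=3
  k=3: a=1, p=19, q=4
  k=4: a=8, p=166, q=35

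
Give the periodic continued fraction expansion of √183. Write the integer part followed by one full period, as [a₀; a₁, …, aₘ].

[13; 1, 1, 8, 1, 1, 26]

a₀ = ⌊√183⌋ = 13.
With m₀=0, d₀=1 and mₖ₊₁ = dₖaₖ − mₖ, dₖ₊₁ = (n − mₖ₊₁²)/dₖ, aₖ₊₁ = ⌊(a₀+mₖ₊₁)/dₖ₊₁⌋:
  k=1: m=13, d=14, a=1
  k=2: m=1, d=13, a=1
  k=3: m=12, d=3, a=8
  k=4: m=12, d=13, a=1
  k=5: m=1, d=14, a=1
  k=6: m=13, d=1, a=26
d=1 and a=2a₀=26 at k=6, so the next step gives (m, d) = (13, 14) again — its k=1 value — and the period has length 6.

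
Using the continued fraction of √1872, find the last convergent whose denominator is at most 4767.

168610/3897

√1872 = [43; 3, 1, 3, 86, …] (period length 4).
Convergents:
  p_0/q_0 = 43/1
  p_1/q_1 = 130/3
  p_2/q_2 = 173/4
  p_3/q_3 = 649/15
  p_4/q_4 = 55987/1294
  p_5/q_5 = 168610/3897
  p_6/q_6 = 224597/5191
q_5 = 3897 ≤ 4767 < 5191 = q_6, so the answer is 168610/3897.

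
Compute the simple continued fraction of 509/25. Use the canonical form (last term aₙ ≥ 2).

[20; 2, 1, 3, 2]

509 = 20×25 + 9
25 = 2×9 + 7
9 = 1×7 + 2
7 = 3×2 + 1
2 = 2×1 + 0  (stop)
So 509/25 = [20; 2, 1, 3, 2].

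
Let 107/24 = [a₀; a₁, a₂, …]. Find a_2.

5

107 = 4·24 + 11   →  a_0 = 4
24 = 2·11 + 2   →  a_1 = 2
11 = 5·2 + 1   →  a_2 = 5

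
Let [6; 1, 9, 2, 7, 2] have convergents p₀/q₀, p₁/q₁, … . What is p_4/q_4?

1084/157

Using pₖ = aₖpₖ₋₁ + pₖ₋₂, qₖ = aₖqₖ₋₁ + qₖ₋₂ (with p₋₁=1, p₋₂=0, q₋₁=0, q₋₂=1):
  k=0: a=6, p=6, q=1
  k=1: a=1, p=7, q=1
  k=2: a=9, p=69, q=10
  k=3: a=2, p=145, q=21
  k=4: a=7, p=1084, q=157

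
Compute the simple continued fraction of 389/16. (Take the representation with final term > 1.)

[24; 3, 5]

389 = 24·16 + 5
16 = 3·5 + 1
5 = 5·1 + 0  (stop)
So 389/16 = [24; 3, 5].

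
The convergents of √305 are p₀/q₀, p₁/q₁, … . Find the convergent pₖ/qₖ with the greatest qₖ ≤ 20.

√305 = [17; 2, 6, 2, 34, …] (period length 4).
Convergents:
  p_0/q_0 = 17/1
  p_1/q_1 = 35/2
  p_2/q_2 = 227/13
  p_3/q_3 = 489/28
q_2 = 13 ≤ 20 < 28 = q_3, so the answer is 227/13.

227/13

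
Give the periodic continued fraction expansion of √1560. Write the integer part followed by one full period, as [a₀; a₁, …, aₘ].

[39; 2, 78]

a₀ = ⌊√1560⌋ = 39.
With m₀=0, d₀=1 and mₖ₊₁ = dₖaₖ − mₖ, dₖ₊₁ = (n − mₖ₊₁²)/dₖ, aₖ₊₁ = ⌊(a₀+mₖ₊₁)/dₖ₊₁⌋:
  k=1: m=39, d=39, a=2
  k=2: m=39, d=1, a=78
d=1 and a=2a₀=78 at k=2, so the next step gives (m, d) = (39, 39) again — its k=1 value — and the period has length 2.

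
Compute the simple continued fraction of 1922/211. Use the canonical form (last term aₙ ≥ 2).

[9; 9, 5, 1, 3]

1922 = 9*211 + 23
211 = 9*23 + 4
23 = 5*4 + 3
4 = 1*3 + 1
3 = 3*1 + 0  (stop)
So 1922/211 = [9; 9, 5, 1, 3].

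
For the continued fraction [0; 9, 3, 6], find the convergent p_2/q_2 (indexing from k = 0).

Using pₖ = aₖpₖ₋₁ + pₖ₋₂, qₖ = aₖqₖ₋₁ + qₖ₋₂ (with p₋₁=1, p₋₂=0, q₋₁=0, q₋₂=1):
  k=0: a=0, p=0, q=1
  k=1: a=9, p=1, q=9
  k=2: a=3, p=3, q=28

3/28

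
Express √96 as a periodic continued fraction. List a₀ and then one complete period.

[9; 1, 3, 1, 18]

a₀ = ⌊√96⌋ = 9.
With m₀=0, d₀=1 and mₖ₊₁ = dₖaₖ − mₖ, dₖ₊₁ = (n − mₖ₊₁²)/dₖ, aₖ₊₁ = ⌊(a₀+mₖ₊₁)/dₖ₊₁⌋:
  k=1: m=9, d=15, a=1
  k=2: m=6, d=4, a=3
  k=3: m=6, d=15, a=1
  k=4: m=9, d=1, a=18
d=1 and a=2a₀=18 at k=4, so the next step gives (m, d) = (9, 15) again — its k=1 value — and the period has length 4.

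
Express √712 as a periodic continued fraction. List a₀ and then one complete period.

[26; 1, 2, 6, 2, 1, 52]

a₀ = ⌊√712⌋ = 26.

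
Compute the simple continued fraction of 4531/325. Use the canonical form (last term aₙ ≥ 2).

[13; 1, 16, 9, 2]

4531 = 13×325 + 306
325 = 1×306 + 19
306 = 16×19 + 2
19 = 9×2 + 1
2 = 2×1 + 0  (stop)
So 4531/325 = [13; 1, 16, 9, 2].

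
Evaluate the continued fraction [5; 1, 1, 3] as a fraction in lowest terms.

39/7

Using pₖ = aₖpₖ₋₁ + pₖ₋₂ and qₖ = aₖqₖ₋₁ + qₖ₋₂:
  k=0: a=5, p=5, q=1
  k=1: a=1, p=6, q=1
  k=2: a=1, p=11, q=2
  k=3: a=3, p=39, q=7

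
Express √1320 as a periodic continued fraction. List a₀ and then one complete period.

a₀ = ⌊√1320⌋ = 36.
With m₀=0, d₀=1 and mₖ₊₁ = dₖaₖ − mₖ, dₖ₊₁ = (n − mₖ₊₁²)/dₖ, aₖ₊₁ = ⌊(a₀+mₖ₊₁)/dₖ₊₁⌋:
  k=1: m=36, d=24, a=3
  k=2: m=36, d=1, a=72
d=1 and a=2a₀=72 at k=2, so the next step gives (m, d) = (36, 24) again — its k=1 value — and the period has length 2.

[36; 3, 72]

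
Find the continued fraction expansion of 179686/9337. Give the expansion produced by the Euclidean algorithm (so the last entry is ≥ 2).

179686 = 19*9337 + 2283
9337 = 4*2283 + 205
2283 = 11*205 + 28
205 = 7*28 + 9
28 = 3*9 + 1
9 = 9*1 + 0  (stop)
So 179686/9337 = [19; 4, 11, 7, 3, 9].

[19; 4, 11, 7, 3, 9]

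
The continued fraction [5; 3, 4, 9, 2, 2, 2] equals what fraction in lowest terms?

Using pₖ = aₖpₖ₋₁ + pₖ₋₂ and qₖ = aₖqₖ₋₁ + qₖ₋₂:
  k=0: a=5, p=5, q=1
  k=1: a=3, p=16, q=3
  k=2: a=4, p=69, q=13
  k=3: a=9, p=637, q=120
  k=4: a=2, p=1343, q=253
  k=5: a=2, p=3323, q=626
  k=6: a=2, p=7989, q=1505

7989/1505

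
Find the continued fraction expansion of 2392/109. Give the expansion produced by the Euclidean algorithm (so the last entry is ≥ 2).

[21; 1, 17, 6]

2392 = 21×109 + 103
109 = 1×103 + 6
103 = 17×6 + 1
6 = 6×1 + 0  (stop)
So 2392/109 = [21; 1, 17, 6].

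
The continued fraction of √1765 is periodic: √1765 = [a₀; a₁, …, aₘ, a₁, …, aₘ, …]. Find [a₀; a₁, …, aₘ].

[42; 84]

a₀ = ⌊√1765⌋ = 42.
With m₀=0, d₀=1 and mₖ₊₁ = dₖaₖ − mₖ, dₖ₊₁ = (n − mₖ₊₁²)/dₖ, aₖ₊₁ = ⌊(a₀+mₖ₊₁)/dₖ₊₁⌋:
  k=1: m=42, d=1, a=84
d=1 and a=2a₀=84 at k=1, so the next step gives (m, d) = (42, 1) again — its k=1 value — and the period has length 1.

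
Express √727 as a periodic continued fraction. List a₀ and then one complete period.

[26; 1, 25, 1, 52]

a₀ = ⌊√727⌋ = 26.
With m₀=0, d₀=1 and mₖ₊₁ = dₖaₖ − mₖ, dₖ₊₁ = (n − mₖ₊₁²)/dₖ, aₖ₊₁ = ⌊(a₀+mₖ₊₁)/dₖ₊₁⌋:
  k=1: m=26, d=51, a=1
  k=2: m=25, d=2, a=25
  k=3: m=25, d=51, a=1
  k=4: m=26, d=1, a=52
d=1 and a=2a₀=52 at k=4, so the next step gives (m, d) = (26, 51) again — its k=1 value — and the period has length 4.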